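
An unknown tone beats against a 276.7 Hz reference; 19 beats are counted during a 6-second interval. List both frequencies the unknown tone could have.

273.5333 Hz or 279.8667 Hz

Beat frequency = 19/6 = 3.1667 Hz.
|f − 276.7| = 3.1667, so f = 276.7 ± 3.1667.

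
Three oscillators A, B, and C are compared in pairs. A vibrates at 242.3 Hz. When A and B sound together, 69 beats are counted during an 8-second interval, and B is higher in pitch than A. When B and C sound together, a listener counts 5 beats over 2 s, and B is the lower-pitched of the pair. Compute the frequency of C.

A–B: Beat frequency = 69/8 = 8.625 Hz.
B is above A, so f_B = 242.3 + 8.625 = 250.925 Hz.
B–C: Beat frequency = 5/2 = 2.5 Hz.
C is above B, so f_C = 250.925 + 2.5 = 253.425 Hz.

253.425 Hz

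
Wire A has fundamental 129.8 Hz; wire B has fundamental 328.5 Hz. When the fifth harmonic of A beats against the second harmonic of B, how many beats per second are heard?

8.0 Hz

Fifth harmonic of the first: 5·129.8 = 649.0 Hz.
Second harmonic of the second: 2·328.5 = 657.0 Hz.
f_beat = |649.0 − 657.0| = 8.0 Hz.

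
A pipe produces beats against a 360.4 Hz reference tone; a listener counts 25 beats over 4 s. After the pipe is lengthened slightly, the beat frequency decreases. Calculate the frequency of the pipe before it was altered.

Beat frequency = 25/4 = 6.25 Hz.
|f − 360.4| = 6.25, so the pipe was at either 354.15 Hz or 366.65 Hz.
A longer pipe has a lower fundamental; the adjustment lowers the pipe's frequency.
The beat rate fell, so the adjustment moved the pipe toward 360.4 Hz — it must have started above the reference.

366.65 Hz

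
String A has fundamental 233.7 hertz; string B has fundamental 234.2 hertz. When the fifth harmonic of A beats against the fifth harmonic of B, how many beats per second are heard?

Fifth harmonic of the first: 5·233.7 = 1168.5 Hz.
Fifth harmonic of the second: 5·234.2 = 1171.0 Hz.
f_beat = |1168.5 − 1171.0| = 2.5 Hz.

2.5 Hz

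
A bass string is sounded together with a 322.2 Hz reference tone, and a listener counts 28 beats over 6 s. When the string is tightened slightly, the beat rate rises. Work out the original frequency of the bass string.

326.8667 Hz

Beat frequency = 28/6 = 4.6667 Hz.
|f − 322.2| = 4.6667, so the bass string was at either 317.5333 Hz or 326.8667 Hz.
Increasing tension raises a string's frequency; the adjustment raises the bass string's frequency.
The beat rate rose, so the adjustment moved the bass string further from 322.2 Hz — it was already above the reference.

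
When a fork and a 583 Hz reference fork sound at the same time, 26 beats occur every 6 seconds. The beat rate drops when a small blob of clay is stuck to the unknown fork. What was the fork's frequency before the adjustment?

Beat frequency = 26/6 = 4.3333 Hz.
|f − 583| = 4.3333, so the fork was at either 578.6667 Hz or 587.3333 Hz.
Adding mass to a fork lowers its frequency; the adjustment lowers the fork's frequency.
The beat rate fell, so the adjustment moved the fork toward 583 Hz — it must have started above the reference.

587.3333 Hz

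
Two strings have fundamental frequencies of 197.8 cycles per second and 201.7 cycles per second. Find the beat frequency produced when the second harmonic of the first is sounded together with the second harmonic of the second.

7.8 Hz

Second harmonic of the first: 2·197.8 = 395.6 Hz.
Second harmonic of the second: 2·201.7 = 403.4 Hz.
f_beat = |395.6 − 403.4| = 7.8 Hz.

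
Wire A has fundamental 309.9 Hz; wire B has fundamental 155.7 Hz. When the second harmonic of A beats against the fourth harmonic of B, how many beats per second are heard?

Second harmonic of the first: 2·309.9 = 619.8 Hz.
Fourth harmonic of the second: 4·155.7 = 622.8 Hz.
f_beat = |619.8 − 622.8| = 3.0 Hz.

3.0 Hz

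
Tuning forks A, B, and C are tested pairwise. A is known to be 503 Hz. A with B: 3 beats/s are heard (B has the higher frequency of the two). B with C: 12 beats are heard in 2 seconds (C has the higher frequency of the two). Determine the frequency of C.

B is above A, so f_B = 503 + 3 = 506 Hz.
B–C: Beat frequency = 12/2 = 6 Hz.
C is above B, so f_C = 506 + 6 = 512 Hz.

512 Hz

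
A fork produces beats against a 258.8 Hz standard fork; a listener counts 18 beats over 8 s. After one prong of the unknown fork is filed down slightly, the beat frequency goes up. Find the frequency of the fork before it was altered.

261.05 Hz

Beat frequency = 18/8 = 2.25 Hz.
|f − 258.8| = 2.25, so the fork was at either 256.55 Hz or 261.05 Hz.
Filing a prong removes mass and raises the fork's frequency; the adjustment raises the fork's frequency.
The beat rate rose, so the adjustment moved the fork further from 258.8 Hz — it was already above the reference.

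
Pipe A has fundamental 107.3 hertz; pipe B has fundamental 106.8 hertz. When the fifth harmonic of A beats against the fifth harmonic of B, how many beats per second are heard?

Fifth harmonic of the first: 5·107.3 = 536.5 Hz.
Fifth harmonic of the second: 5·106.8 = 534.0 Hz.
f_beat = |536.5 − 534.0| = 2.5 Hz.

2.5 Hz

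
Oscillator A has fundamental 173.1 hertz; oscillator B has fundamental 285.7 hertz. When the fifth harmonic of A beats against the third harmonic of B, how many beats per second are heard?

Fifth harmonic of the first: 5·173.1 = 865.5 Hz.
Third harmonic of the second: 3·285.7 = 857.1 Hz.
f_beat = |865.5 − 857.1| = 8.4 Hz.

8.4 Hz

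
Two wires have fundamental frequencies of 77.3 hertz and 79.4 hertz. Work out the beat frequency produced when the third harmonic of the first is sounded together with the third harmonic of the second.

6.3 Hz

Third harmonic of the first: 3·77.3 = 231.9 Hz.
Third harmonic of the second: 3·79.4 = 238.2 Hz.
f_beat = |231.9 − 238.2| = 6.3 Hz.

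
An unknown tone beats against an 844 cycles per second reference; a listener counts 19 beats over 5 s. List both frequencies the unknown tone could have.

Beat frequency = 19/5 = 3.8 Hz.
|f − 844| = 3.8, so f = 844 ± 3.8.

840.2 Hz or 847.8 Hz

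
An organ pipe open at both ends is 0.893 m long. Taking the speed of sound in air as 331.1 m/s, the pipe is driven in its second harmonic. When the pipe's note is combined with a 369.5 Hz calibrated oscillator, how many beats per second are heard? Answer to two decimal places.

Open pipe: f_n = n·v/(2L) = 2·331.1/(2·0.893) = 370.7727 Hz.
f_beat = |370.7727 − 369.5| = 1.27 Hz.

1.27 Hz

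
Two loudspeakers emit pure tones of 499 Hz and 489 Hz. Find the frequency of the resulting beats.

f_beat = |f₁ − f₂|.
|499 − 489| = 10 Hz.

10 Hz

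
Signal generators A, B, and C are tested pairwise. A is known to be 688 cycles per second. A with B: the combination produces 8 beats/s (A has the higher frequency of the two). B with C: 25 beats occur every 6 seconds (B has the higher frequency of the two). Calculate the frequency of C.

B is below A, so f_B = 688 − 8 = 680 Hz.
B–C: Beat frequency = 25/6 = 4.1667 Hz.
C is below B, so f_C = 680 − 4.1667 = 675.8333 Hz.

675.8333 Hz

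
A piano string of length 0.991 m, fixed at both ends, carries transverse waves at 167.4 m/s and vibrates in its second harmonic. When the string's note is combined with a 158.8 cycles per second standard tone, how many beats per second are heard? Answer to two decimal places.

For a string fixed at both ends, f_n = n·v/(2L) = 2·167.4/(2·0.991) = 168.9203 Hz.
f_beat = |168.9203 − 158.8| = 10.12 Hz.

10.12 Hz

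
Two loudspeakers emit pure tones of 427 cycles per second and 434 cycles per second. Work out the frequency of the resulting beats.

The beat frequency equals the magnitude of the frequency difference.
|427 − 434| = 7 Hz.

7 Hz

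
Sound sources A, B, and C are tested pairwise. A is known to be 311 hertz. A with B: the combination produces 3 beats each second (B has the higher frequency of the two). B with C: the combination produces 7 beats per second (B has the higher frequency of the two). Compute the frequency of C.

307 Hz

B is above A, so f_B = 311 + 3 = 314 Hz.
C is below B, so f_C = 314 − 7 = 307 Hz.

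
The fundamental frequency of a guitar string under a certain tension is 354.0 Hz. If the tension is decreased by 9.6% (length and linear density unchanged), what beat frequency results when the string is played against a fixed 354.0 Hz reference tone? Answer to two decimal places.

For a string, f ∝ √T, so the new frequency is 354.0·√0.904 = 336.5794 Hz.
f_beat = |336.5794 − 354.0| = 17.42 Hz.

17.42 Hz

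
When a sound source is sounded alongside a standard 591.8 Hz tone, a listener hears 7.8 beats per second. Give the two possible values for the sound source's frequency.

|f − 591.8| = 7.8, so f = 591.8 ± 7.8.

584 Hz or 599.6 Hz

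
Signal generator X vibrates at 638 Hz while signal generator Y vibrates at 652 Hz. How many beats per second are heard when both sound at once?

14 Hz

The beat frequency equals the magnitude of the frequency difference.
|638 − 652| = 14 Hz.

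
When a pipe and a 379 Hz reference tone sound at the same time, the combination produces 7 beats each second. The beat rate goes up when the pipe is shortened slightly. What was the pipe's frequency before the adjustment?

|f − 379| = 7, so the pipe was at either 372 Hz or 386 Hz.
A shorter pipe has a higher fundamental; the adjustment raises the pipe's frequency.
The beat rate rose, so the adjustment moved the pipe further from 379 Hz — it was already above the reference.

386 Hz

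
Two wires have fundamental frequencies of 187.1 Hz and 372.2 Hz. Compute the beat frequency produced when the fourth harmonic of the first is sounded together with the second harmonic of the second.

4.0 Hz

Fourth harmonic of the first: 4·187.1 = 748.4 Hz.
Second harmonic of the second: 2·372.2 = 744.4 Hz.
f_beat = |748.4 − 744.4| = 4.0 Hz.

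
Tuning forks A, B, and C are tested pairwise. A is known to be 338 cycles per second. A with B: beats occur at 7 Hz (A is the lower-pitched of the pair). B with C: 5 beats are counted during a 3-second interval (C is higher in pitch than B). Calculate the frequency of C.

B is above A, so f_B = 338 + 7 = 345 Hz.
B–C: Beat frequency = 5/3 = 1.6667 Hz.
C is above B, so f_C = 345 + 1.6667 = 346.6667 Hz.

346.6667 Hz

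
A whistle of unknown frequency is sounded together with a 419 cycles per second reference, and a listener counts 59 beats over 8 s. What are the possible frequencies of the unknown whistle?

Beat frequency = 59/8 = 7.375 Hz.
|f − 419| = 7.375, so f = 419 ± 7.375.

411.625 Hz or 426.375 Hz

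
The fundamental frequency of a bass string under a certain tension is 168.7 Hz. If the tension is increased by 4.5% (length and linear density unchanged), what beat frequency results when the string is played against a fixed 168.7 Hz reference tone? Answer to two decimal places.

3.75 Hz

For a string, f ∝ √T, so the new frequency is 168.7·√1.045 = 172.4540 Hz.
f_beat = |172.4540 − 168.7| = 3.75 Hz.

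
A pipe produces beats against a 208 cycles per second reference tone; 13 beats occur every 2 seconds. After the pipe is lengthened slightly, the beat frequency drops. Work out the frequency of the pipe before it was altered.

214.5 Hz

Beat frequency = 13/2 = 6.5 Hz.
|f − 208| = 6.5, so the pipe was at either 201.5 Hz or 214.5 Hz.
A longer pipe has a lower fundamental; the adjustment lowers the pipe's frequency.
The beat rate fell, so the adjustment moved the pipe toward 208 Hz — it must have started above the reference.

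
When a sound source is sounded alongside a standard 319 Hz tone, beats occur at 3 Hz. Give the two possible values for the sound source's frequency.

316 Hz or 322 Hz

|f − 319| = 3, so f = 319 ± 3.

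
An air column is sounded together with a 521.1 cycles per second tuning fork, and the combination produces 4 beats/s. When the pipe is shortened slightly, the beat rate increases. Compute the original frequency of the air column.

525.1 Hz

|f − 521.1| = 4, so the air column was at either 517.1 Hz or 525.1 Hz.
A shorter pipe has a higher fundamental; the adjustment raises the air column's frequency.
The beat rate rose, so the adjustment moved the air column further from 521.1 Hz — it was already above the reference.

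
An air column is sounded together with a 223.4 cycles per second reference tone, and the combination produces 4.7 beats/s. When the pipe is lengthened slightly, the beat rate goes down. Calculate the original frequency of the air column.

|f − 223.4| = 4.7, so the air column was at either 218.7 Hz or 228.1 Hz.
A longer pipe has a lower fundamental; the adjustment lowers the air column's frequency.
The beat rate fell, so the adjustment moved the air column toward 223.4 Hz — it must have started above the reference.

228.1 Hz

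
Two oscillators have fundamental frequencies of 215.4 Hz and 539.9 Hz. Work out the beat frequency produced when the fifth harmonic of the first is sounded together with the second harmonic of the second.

Fifth harmonic of the first: 5·215.4 = 1077.0 Hz.
Second harmonic of the second: 2·539.9 = 1079.8 Hz.
f_beat = |1077.0 − 1079.8| = 2.8 Hz.

2.8 Hz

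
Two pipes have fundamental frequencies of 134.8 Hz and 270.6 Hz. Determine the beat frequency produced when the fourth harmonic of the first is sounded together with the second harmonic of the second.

Fourth harmonic of the first: 4·134.8 = 539.2 Hz.
Second harmonic of the second: 2·270.6 = 541.2 Hz.
f_beat = |539.2 − 541.2| = 2.0 Hz.

2.0 Hz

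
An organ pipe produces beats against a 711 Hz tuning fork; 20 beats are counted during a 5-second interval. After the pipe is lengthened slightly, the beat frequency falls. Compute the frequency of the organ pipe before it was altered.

715 Hz

Beat frequency = 20/5 = 4 Hz.
|f − 711| = 4, so the organ pipe was at either 707 Hz or 715 Hz.
A longer pipe has a lower fundamental; the adjustment lowers the organ pipe's frequency.
The beat rate fell, so the adjustment moved the organ pipe toward 711 Hz — it must have started above the reference.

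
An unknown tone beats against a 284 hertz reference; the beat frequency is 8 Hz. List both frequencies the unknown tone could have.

276 Hz or 292 Hz

|f − 284| = 8, so f = 284 ± 8.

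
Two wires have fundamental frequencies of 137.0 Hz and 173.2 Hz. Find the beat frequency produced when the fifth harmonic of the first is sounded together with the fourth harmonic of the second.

7.8 Hz

Fifth harmonic of the first: 5·137.0 = 685.0 Hz.
Fourth harmonic of the second: 4·173.2 = 692.8 Hz.
f_beat = |685.0 − 692.8| = 7.8 Hz.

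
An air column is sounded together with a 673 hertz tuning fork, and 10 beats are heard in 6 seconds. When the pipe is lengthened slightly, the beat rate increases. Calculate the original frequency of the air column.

671.3333 Hz

Beat frequency = 10/6 = 1.6667 Hz.
|f − 673| = 1.6667, so the air column was at either 671.3333 Hz or 674.6667 Hz.
A longer pipe has a lower fundamental; the adjustment lowers the air column's frequency.
The beat rate rose, so the adjustment moved the air column further from 673 Hz — it was already below the reference.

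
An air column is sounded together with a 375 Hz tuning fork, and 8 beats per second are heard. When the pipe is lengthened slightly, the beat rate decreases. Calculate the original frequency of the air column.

|f − 375| = 8, so the air column was at either 367 Hz or 383 Hz.
A longer pipe has a lower fundamental; the adjustment lowers the air column's frequency.
The beat rate fell, so the adjustment moved the air column toward 375 Hz — it must have started above the reference.

383 Hz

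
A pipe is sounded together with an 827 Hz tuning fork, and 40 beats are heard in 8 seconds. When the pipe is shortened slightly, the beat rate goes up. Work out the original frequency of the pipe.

832 Hz

Beat frequency = 40/8 = 5 Hz.
|f − 827| = 5, so the pipe was at either 822 Hz or 832 Hz.
A shorter pipe has a higher fundamental; the adjustment raises the pipe's frequency.
The beat rate rose, so the adjustment moved the pipe further from 827 Hz — it was already above the reference.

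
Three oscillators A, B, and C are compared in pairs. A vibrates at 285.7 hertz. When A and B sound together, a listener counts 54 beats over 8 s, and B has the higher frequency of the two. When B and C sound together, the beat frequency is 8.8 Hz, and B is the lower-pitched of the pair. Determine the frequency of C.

A–B: Beat frequency = 54/8 = 6.75 Hz.
B is above A, so f_B = 285.7 + 6.75 = 292.45 Hz.
C is above B, so f_C = 292.45 + 8.8 = 301.25 Hz.

301.25 Hz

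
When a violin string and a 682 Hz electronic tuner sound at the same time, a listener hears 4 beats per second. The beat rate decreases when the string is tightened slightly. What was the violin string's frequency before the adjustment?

678 Hz

|f − 682| = 4, so the violin string was at either 678 Hz or 686 Hz.
Increasing tension raises a string's frequency; the adjustment raises the violin string's frequency.
The beat rate fell, so the adjustment moved the violin string toward 682 Hz — it must have started below the reference.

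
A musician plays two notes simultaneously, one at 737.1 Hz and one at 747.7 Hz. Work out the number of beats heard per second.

10.6 Hz

Beats arise from superposition of two nearby frequencies; the beat rate is |f₁ − f₂|.
|737.1 − 747.7| = 10.6 Hz.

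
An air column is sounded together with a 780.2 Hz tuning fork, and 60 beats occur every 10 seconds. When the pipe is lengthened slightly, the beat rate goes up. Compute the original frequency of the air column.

Beat frequency = 60/10 = 6 Hz.
|f − 780.2| = 6, so the air column was at either 774.2 Hz or 786.2 Hz.
A longer pipe has a lower fundamental; the adjustment lowers the air column's frequency.
The beat rate rose, so the adjustment moved the air column further from 780.2 Hz — it was already below the reference.

774.2 Hz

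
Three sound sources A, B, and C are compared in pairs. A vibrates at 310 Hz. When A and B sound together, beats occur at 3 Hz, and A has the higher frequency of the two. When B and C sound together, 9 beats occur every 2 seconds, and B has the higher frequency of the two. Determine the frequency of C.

B is below A, so f_B = 310 − 3 = 307 Hz.
B–C: Beat frequency = 9/2 = 4.5 Hz.
C is below B, so f_C = 307 − 4.5 = 302.5 Hz.

302.5 Hz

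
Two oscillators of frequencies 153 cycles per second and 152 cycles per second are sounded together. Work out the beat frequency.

1 Hz

Beats arise from superposition of two nearby frequencies; the beat rate is |f₁ − f₂|.
|153 − 152| = 1 Hz.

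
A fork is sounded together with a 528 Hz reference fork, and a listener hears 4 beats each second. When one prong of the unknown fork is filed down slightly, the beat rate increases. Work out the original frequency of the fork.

|f − 528| = 4, so the fork was at either 524 Hz or 532 Hz.
Filing a prong removes mass and raises the fork's frequency; the adjustment raises the fork's frequency.
The beat rate rose, so the adjustment moved the fork further from 528 Hz — it was already above the reference.

532 Hz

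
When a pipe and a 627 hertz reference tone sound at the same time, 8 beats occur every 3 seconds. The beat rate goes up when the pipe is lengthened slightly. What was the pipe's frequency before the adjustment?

624.3333 Hz

Beat frequency = 8/3 = 2.6667 Hz.
|f − 627| = 2.6667, so the pipe was at either 624.3333 Hz or 629.6667 Hz.
A longer pipe has a lower fundamental; the adjustment lowers the pipe's frequency.
The beat rate rose, so the adjustment moved the pipe further from 627 Hz — it was already below the reference.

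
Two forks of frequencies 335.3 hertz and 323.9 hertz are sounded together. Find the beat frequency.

Beats arise from superposition of two nearby frequencies; the beat rate is |f₁ − f₂|.
|335.3 − 323.9| = 11.4 Hz.

11.4 Hz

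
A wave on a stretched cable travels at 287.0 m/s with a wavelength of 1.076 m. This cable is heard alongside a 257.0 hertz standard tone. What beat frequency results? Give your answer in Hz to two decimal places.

Source frequency f = v/λ = 287.0/1.076 = 266.7286 Hz.
f_beat = |266.7286 − 257.0| = 9.73 Hz.

9.73 Hz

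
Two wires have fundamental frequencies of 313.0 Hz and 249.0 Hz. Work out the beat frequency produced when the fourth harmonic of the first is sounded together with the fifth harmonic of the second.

7.0 Hz

Fourth harmonic of the first: 4·313.0 = 1252.0 Hz.
Fifth harmonic of the second: 5·249.0 = 1245.0 Hz.
f_beat = |1252.0 − 1245.0| = 7.0 Hz.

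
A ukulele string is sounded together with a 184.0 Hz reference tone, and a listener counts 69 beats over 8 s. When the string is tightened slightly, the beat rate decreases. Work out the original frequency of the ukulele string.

Beat frequency = 69/8 = 8.625 Hz.
|f − 184.0| = 8.625, so the ukulele string was at either 175.375 Hz or 192.625 Hz.
Increasing tension raises a string's frequency; the adjustment raises the ukulele string's frequency.
The beat rate fell, so the adjustment moved the ukulele string toward 184.0 Hz — it must have started below the reference.

175.375 Hz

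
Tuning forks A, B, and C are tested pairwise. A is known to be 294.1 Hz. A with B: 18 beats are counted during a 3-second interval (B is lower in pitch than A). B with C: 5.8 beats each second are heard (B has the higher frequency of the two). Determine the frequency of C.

A–B: Beat frequency = 18/3 = 6 Hz.
B is below A, so f_B = 294.1 − 6 = 288.1 Hz.
C is below B, so f_C = 288.1 − 5.8 = 282.3 Hz.

282.3 Hz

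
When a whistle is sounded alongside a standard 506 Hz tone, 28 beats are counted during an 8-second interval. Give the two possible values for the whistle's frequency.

Beat frequency = 28/8 = 3.5 Hz.
|f − 506| = 3.5, so f = 506 ± 3.5.

502.5 Hz or 509.5 Hz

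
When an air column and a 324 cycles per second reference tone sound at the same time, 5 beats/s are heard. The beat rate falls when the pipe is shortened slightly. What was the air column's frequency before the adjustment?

|f − 324| = 5, so the air column was at either 319 Hz or 329 Hz.
A shorter pipe has a higher fundamental; the adjustment raises the air column's frequency.
The beat rate fell, so the adjustment moved the air column toward 324 Hz — it must have started below the reference.

319 Hz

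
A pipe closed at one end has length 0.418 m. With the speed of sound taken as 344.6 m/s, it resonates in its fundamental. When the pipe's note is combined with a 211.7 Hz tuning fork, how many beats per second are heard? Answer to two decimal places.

5.60 Hz

Closed pipe (odd harmonics): f_n = n·v/(4L) = 1·344.6/(4·0.418) = 206.1005 Hz.
f_beat = |206.1005 − 211.7| = 5.60 Hz.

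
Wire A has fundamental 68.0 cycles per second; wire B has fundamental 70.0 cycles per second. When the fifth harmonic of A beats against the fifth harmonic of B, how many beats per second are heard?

10.0 Hz

Fifth harmonic of the first: 5·68.0 = 340.0 Hz.
Fifth harmonic of the second: 5·70.0 = 350.0 Hz.
f_beat = |340.0 − 350.0| = 10.0 Hz.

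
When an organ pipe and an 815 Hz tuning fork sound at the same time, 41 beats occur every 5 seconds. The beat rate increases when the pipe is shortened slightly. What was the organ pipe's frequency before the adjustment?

Beat frequency = 41/5 = 8.2 Hz.
|f − 815| = 8.2, so the organ pipe was at either 806.8 Hz or 823.2 Hz.
A shorter pipe has a higher fundamental; the adjustment raises the organ pipe's frequency.
The beat rate rose, so the adjustment moved the organ pipe further from 815 Hz — it was already above the reference.

823.2 Hz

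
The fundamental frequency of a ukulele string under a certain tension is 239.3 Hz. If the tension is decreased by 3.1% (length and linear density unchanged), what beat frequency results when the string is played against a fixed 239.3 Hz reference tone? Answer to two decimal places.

3.74 Hz

For a string, f ∝ √T, so the new frequency is 239.3·√0.969 = 235.5616 Hz.
f_beat = |235.5616 − 239.3| = 3.74 Hz.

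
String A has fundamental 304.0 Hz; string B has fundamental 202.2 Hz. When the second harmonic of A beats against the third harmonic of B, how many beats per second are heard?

1.4 Hz

Second harmonic of the first: 2·304.0 = 608.0 Hz.
Third harmonic of the second: 3·202.2 = 606.6 Hz.
f_beat = |608.0 − 606.6| = 1.4 Hz.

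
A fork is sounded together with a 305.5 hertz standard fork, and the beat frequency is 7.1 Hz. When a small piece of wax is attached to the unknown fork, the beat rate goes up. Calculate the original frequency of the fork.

|f − 305.5| = 7.1, so the fork was at either 298.4 Hz or 312.6 Hz.
Loading a fork with wax lowers its frequency; the adjustment lowers the fork's frequency.
The beat rate rose, so the adjustment moved the fork further from 305.5 Hz — it was already below the reference.

298.4 Hz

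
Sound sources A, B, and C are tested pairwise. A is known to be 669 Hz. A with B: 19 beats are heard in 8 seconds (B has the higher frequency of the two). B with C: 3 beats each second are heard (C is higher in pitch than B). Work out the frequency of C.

A–B: Beat frequency = 19/8 = 2.375 Hz.
B is above A, so f_B = 669 + 2.375 = 671.375 Hz.
C is above B, so f_C = 671.375 + 3 = 674.375 Hz.

674.375 Hz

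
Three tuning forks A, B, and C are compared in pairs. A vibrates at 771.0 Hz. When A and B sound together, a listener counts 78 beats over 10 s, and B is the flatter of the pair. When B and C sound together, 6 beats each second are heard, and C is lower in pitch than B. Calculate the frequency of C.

757.2 Hz

A–B: Beat frequency = 78/10 = 7.8 Hz.
B is below A, so f_B = 771.0 − 7.8 = 763.2 Hz.
C is below B, so f_C = 763.2 − 6 = 757.2 Hz.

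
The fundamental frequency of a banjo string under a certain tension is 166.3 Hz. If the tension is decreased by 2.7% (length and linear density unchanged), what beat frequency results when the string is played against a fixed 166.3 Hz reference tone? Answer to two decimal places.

2.26 Hz

For a string, f ∝ √T, so the new frequency is 166.3·√0.973 = 164.0396 Hz.
f_beat = |164.0396 − 166.3| = 2.26 Hz.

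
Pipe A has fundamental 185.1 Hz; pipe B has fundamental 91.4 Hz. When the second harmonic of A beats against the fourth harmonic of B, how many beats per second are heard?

4.6 Hz

Second harmonic of the first: 2·185.1 = 370.2 Hz.
Fourth harmonic of the second: 4·91.4 = 365.6 Hz.
f_beat = |370.2 − 365.6| = 4.6 Hz.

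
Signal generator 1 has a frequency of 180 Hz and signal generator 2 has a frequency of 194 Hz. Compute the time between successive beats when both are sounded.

f_beat = |180 − 194| = 14 Hz.
Beat period T = 1 / f_beat = 1 / 14 s.

0.071 s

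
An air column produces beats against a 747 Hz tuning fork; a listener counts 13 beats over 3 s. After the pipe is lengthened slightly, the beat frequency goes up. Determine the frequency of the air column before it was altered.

742.6667 Hz

Beat frequency = 13/3 = 4.3333 Hz.
|f − 747| = 4.3333, so the air column was at either 742.6667 Hz or 751.3333 Hz.
A longer pipe has a lower fundamental; the adjustment lowers the air column's frequency.
The beat rate rose, so the adjustment moved the air column further from 747 Hz — it was already below the reference.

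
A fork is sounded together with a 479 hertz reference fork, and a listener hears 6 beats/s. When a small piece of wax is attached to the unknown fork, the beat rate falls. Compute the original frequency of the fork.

|f − 479| = 6, so the fork was at either 473 Hz or 485 Hz.
Loading a fork with wax lowers its frequency; the adjustment lowers the fork's frequency.
The beat rate fell, so the adjustment moved the fork toward 479 Hz — it must have started above the reference.

485 Hz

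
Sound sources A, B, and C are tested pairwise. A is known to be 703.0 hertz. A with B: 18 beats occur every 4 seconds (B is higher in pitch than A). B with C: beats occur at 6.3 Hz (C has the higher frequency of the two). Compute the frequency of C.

A–B: Beat frequency = 18/4 = 4.5 Hz.
B is above A, so f_B = 703.0 + 4.5 = 707.5 Hz.
C is above B, so f_C = 707.5 + 6.3 = 713.8 Hz.

713.8 Hz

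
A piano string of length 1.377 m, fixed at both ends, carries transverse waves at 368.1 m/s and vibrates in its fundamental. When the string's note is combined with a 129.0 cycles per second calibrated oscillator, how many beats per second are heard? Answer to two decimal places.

For a string fixed at both ends, f_n = n·v/(2L) = 1·368.1/(2·1.377) = 133.6601 Hz.
f_beat = |133.6601 − 129.0| = 4.66 Hz.

4.66 Hz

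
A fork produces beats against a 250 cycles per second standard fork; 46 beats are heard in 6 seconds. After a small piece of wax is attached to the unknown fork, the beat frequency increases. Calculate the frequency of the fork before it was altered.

242.3333 Hz

Beat frequency = 46/6 = 7.6667 Hz.
|f − 250| = 7.6667, so the fork was at either 242.3333 Hz or 257.6667 Hz.
Loading a fork with wax lowers its frequency; the adjustment lowers the fork's frequency.
The beat rate rose, so the adjustment moved the fork further from 250 Hz — it was already below the reference.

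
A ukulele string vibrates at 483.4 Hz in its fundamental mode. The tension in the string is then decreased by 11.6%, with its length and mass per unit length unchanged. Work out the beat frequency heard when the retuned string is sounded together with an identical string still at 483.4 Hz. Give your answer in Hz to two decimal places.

For a string, f ∝ √T, so the new frequency is 483.4·√0.884 = 454.4988 Hz.
f_beat = |454.4988 − 483.4| = 28.90 Hz.

28.90 Hz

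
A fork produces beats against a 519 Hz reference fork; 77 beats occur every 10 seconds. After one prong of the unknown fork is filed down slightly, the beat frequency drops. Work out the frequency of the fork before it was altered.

511.3 Hz

Beat frequency = 77/10 = 7.7 Hz.
|f − 519| = 7.7, so the fork was at either 511.3 Hz or 526.7 Hz.
Filing a prong removes mass and raises the fork's frequency; the adjustment raises the fork's frequency.
The beat rate fell, so the adjustment moved the fork toward 519 Hz — it must have started below the reference.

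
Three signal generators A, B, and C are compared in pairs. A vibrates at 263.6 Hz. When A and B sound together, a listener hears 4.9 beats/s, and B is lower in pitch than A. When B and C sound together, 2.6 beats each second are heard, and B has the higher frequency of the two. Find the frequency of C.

B is below A, so f_B = 263.6 − 4.9 = 258.7 Hz.
C is below B, so f_C = 258.7 − 2.6 = 256.1 Hz.

256.1 Hz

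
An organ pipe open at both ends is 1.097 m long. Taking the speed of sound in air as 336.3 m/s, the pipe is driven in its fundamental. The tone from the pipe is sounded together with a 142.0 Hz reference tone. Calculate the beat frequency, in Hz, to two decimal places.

Open pipe: f_n = n·v/(2L) = 1·336.3/(2·1.097) = 153.2817 Hz.
f_beat = |153.2817 − 142.0| = 11.28 Hz.

11.28 Hz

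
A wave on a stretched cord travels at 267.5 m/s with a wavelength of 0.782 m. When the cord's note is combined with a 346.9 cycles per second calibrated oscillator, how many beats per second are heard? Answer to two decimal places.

Source frequency f = v/λ = 267.5/0.782 = 342.0716 Hz.
f_beat = |342.0716 − 346.9| = 4.83 Hz.

4.83 Hz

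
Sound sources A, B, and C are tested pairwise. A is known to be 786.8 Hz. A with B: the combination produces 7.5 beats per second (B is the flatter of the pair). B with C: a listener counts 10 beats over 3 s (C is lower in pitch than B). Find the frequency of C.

B is below A, so f_B = 786.8 − 7.5 = 779.3 Hz.
B–C: Beat frequency = 10/3 = 3.3333 Hz.
C is below B, so f_C = 779.3 − 3.3333 = 775.9667 Hz.

775.9667 Hz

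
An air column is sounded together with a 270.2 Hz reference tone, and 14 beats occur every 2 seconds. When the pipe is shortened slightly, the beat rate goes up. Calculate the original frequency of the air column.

Beat frequency = 14/2 = 7 Hz.
|f − 270.2| = 7, so the air column was at either 263.2 Hz or 277.2 Hz.
A shorter pipe has a higher fundamental; the adjustment raises the air column's frequency.
The beat rate rose, so the adjustment moved the air column further from 270.2 Hz — it was already above the reference.

277.2 Hz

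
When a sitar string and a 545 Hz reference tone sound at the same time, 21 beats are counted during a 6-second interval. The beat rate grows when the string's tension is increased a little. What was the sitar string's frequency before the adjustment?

Beat frequency = 21/6 = 3.5 Hz.
|f − 545| = 3.5, so the sitar string was at either 541.5 Hz or 548.5 Hz.
Higher tension means higher frequency; the adjustment raises the sitar string's frequency.
The beat rate rose, so the adjustment moved the sitar string further from 545 Hz — it was already above the reference.

548.5 Hz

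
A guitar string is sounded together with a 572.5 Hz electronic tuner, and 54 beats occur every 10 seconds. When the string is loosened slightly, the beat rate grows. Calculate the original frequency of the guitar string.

567.1 Hz

Beat frequency = 54/10 = 5.4 Hz.
|f − 572.5| = 5.4, so the guitar string was at either 567.1 Hz or 577.9 Hz.
Reducing tension lowers a string's frequency; the adjustment lowers the guitar string's frequency.
The beat rate rose, so the adjustment moved the guitar string further from 572.5 Hz — it was already below the reference.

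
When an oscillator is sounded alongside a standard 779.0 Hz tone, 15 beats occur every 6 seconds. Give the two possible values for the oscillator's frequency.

776.5 Hz or 781.5 Hz

Beat frequency = 15/6 = 2.5 Hz.
|f − 779.0| = 2.5, so f = 779.0 ± 2.5.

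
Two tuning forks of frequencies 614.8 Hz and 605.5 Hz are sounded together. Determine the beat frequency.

9.3 Hz

The beat frequency equals the magnitude of the frequency difference.
|614.8 − 605.5| = 9.3 Hz.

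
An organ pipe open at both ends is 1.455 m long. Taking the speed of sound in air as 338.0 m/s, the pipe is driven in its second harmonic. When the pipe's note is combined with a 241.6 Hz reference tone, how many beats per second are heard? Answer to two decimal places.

9.30 Hz

Open pipe: f_n = n·v/(2L) = 2·338.0/(2·1.455) = 232.3024 Hz.
f_beat = |232.3024 − 241.6| = 9.30 Hz.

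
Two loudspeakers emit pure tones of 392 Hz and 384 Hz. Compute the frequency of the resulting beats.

Beats arise from superposition of two nearby frequencies; the beat rate is |f₁ − f₂|.
|392 − 384| = 8 Hz.

8 Hz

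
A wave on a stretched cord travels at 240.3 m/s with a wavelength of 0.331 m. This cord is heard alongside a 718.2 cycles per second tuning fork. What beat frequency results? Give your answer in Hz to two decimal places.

7.78 Hz

Source frequency f = v/λ = 240.3/0.331 = 725.9819 Hz.
f_beat = |725.9819 − 718.2| = 7.78 Hz.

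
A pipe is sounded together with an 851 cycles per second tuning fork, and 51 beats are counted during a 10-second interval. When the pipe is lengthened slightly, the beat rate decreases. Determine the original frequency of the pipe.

856.1 Hz

Beat frequency = 51/10 = 5.1 Hz.
|f − 851| = 5.1, so the pipe was at either 845.9 Hz or 856.1 Hz.
A longer pipe has a lower fundamental; the adjustment lowers the pipe's frequency.
The beat rate fell, so the adjustment moved the pipe toward 851 Hz — it must have started above the reference.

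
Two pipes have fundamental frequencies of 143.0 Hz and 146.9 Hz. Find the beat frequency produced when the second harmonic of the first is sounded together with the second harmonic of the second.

7.8 Hz

Second harmonic of the first: 2·143.0 = 286.0 Hz.
Second harmonic of the second: 2·146.9 = 293.8 Hz.
f_beat = |286.0 − 293.8| = 7.8 Hz.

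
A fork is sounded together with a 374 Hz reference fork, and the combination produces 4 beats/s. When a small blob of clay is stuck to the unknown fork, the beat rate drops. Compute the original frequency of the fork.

|f − 374| = 4, so the fork was at either 370 Hz or 378 Hz.
Adding mass to a fork lowers its frequency; the adjustment lowers the fork's frequency.
The beat rate fell, so the adjustment moved the fork toward 374 Hz — it must have started above the reference.

378 Hz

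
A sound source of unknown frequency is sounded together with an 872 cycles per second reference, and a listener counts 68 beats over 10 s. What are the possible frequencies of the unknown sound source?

865.2 Hz or 878.8 Hz

Beat frequency = 68/10 = 6.8 Hz.
|f − 872| = 6.8, so f = 872 ± 6.8.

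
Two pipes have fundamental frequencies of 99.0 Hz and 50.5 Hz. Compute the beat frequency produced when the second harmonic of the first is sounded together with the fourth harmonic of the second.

4.0 Hz

Second harmonic of the first: 2·99.0 = 198.0 Hz.
Fourth harmonic of the second: 4·50.5 = 202.0 Hz.
f_beat = |198.0 − 202.0| = 4.0 Hz.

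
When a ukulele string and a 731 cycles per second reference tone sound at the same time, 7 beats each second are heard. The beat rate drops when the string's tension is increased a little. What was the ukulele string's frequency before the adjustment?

724 Hz

|f − 731| = 7, so the ukulele string was at either 724 Hz or 738 Hz.
Higher tension means higher frequency; the adjustment raises the ukulele string's frequency.
The beat rate fell, so the adjustment moved the ukulele string toward 731 Hz — it must have started below the reference.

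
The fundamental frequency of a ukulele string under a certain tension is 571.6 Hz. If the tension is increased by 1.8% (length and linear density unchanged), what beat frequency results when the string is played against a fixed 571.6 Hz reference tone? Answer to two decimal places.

5.12 Hz

For a string, f ∝ √T, so the new frequency is 571.6·√1.018 = 576.7215 Hz.
f_beat = |576.7215 − 571.6| = 5.12 Hz.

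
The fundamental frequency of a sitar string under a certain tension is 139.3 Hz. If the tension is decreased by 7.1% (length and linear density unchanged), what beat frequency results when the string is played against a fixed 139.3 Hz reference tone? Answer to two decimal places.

5.04 Hz

For a string, f ∝ √T, so the new frequency is 139.3·√0.929 = 134.2638 Hz.
f_beat = |134.2638 − 139.3| = 5.04 Hz.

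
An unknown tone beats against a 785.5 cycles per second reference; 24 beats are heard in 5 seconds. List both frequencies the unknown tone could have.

780.7 Hz or 790.3 Hz

Beat frequency = 24/5 = 4.8 Hz.
|f − 785.5| = 4.8, so f = 785.5 ± 4.8.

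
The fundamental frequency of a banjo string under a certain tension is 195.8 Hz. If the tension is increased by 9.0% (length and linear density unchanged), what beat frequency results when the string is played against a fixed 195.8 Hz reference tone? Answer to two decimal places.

For a string, f ∝ √T, so the new frequency is 195.8·√1.090 = 204.4212 Hz.
f_beat = |204.4212 − 195.8| = 8.62 Hz.

8.62 Hz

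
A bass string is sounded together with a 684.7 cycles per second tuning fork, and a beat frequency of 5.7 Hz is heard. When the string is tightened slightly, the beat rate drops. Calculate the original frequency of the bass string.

679 Hz

|f − 684.7| = 5.7, so the bass string was at either 679 Hz or 690.4 Hz.
Increasing tension raises a string's frequency; the adjustment raises the bass string's frequency.
The beat rate fell, so the adjustment moved the bass string toward 684.7 Hz — it must have started below the reference.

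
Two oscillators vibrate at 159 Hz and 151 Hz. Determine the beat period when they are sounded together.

0.125 s

f_beat = |159 − 151| = 8 Hz.
Beat period T = 1 / f_beat = 1 / 8 s.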